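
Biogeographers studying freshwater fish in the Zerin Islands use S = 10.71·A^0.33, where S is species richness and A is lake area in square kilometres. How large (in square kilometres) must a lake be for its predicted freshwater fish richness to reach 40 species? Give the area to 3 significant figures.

54.2 square kilometres

40 = 10.71 × A^0.33  ⇒  A^0.33 = 40/10.71 = 3.735
ln A = ln(3.735) / 0.33 = 1.3177 / 0.33 = 3.9930
A = e^3.9930 ≈ 54.22 square kilometres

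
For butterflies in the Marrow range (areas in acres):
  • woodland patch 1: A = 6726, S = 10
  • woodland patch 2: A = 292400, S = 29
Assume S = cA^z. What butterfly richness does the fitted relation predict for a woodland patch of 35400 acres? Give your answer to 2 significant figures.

z = ln(29/10) / ln(292400/6726) = 1.0647 / 3.7721 = 0.2823
c = 10 / 6726^0.2823 = 10 / 12.03 = 0.831
S₃ = 0.831 × 35400^0.2823 = 0.831 × 19.23 ≈ 15.98

16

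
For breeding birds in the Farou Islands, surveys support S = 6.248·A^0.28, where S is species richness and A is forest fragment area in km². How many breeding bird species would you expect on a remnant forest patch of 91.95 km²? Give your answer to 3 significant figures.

S = 6.248 × 91.95^0.28 = 6.248 × 3.546 ≈ 22.16

22.2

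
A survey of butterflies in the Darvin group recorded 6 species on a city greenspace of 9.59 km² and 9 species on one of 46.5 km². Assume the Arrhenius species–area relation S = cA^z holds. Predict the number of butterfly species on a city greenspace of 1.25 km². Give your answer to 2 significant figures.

z = ln(9/6) / ln(46.5/9.59) = 0.4055 / 1.5787 = 0.2568
c = 6 / 9.59^0.2568 = 6 / 1.787 = 3.357
S₃ = 3.357 × 1.25^0.2568 = 3.357 × 1.059 ≈ 3.555

3.6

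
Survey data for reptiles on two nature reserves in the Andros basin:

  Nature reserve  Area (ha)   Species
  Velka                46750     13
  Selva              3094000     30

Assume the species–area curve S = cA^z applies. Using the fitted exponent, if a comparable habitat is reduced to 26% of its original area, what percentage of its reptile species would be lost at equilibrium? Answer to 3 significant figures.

z = ln(30/13) / ln(3094000/46750) = 0.8362 / 4.1924 = 0.1995
S_new/S_old = (A_new/A_old)^z = 0.26^0.1995 = exp(0.1995 × -1.3471) = 0.7644
Fraction lost = 1 − 0.7644 = 0.2356

23.6%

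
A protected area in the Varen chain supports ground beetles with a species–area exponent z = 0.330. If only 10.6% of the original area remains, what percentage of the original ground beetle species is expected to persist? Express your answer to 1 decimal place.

S_new/S_old = (A_new/A_old)^z = 0.106^0.33
= exp(0.33 × ln 0.106) = exp(0.33 × -2.2443) = exp(-0.7406) ≈ 0.4768

47.7%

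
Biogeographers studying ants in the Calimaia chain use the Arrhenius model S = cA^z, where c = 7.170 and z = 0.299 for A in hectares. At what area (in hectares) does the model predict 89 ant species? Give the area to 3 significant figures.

4550 hectares

89 = 7.17 × A^0.299  ⇒  A^0.299 = 89/7.17 = 12.41
ln A = ln(12.41) / 0.299 = 2.5187 / 0.299 = 8.4238
A = e^8.4238 ≈ 4554 hectares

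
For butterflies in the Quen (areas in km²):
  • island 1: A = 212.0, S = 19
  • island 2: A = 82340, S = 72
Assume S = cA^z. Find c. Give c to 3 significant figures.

5.74

z = ln(S₂/S₁) / ln(A₂/A₁) = ln(72/19) / ln(82340/212) = 1.3322 / 5.9620 = 0.2235
c = S₁ / A₁^z = 19 / 212^0.2235 = 19 / 3.31 = 5.74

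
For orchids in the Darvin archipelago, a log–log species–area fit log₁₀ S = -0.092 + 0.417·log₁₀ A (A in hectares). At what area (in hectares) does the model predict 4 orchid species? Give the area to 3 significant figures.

4 = 0.8091 × A^0.417  ⇒  A^0.417 = 4/0.8091 = 4.944
ln A = ln(4.944) / 0.417 = 1.5981 / 0.417 = 3.8325
A = e^3.8325 ≈ 46.18 hectares

46.2 hectares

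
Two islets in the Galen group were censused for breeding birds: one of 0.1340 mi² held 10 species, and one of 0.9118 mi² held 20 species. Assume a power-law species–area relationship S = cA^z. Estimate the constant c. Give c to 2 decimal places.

z = ln(S₂/S₁) / ln(A₂/A₁) = ln(20/10) / ln(0.9118/0.134) = 0.6931 / 1.9176 = 0.3615
c = S₁ / A₁^z = 10 / 0.134^0.3615 = 10 / 0.4836 = 20.68

20.68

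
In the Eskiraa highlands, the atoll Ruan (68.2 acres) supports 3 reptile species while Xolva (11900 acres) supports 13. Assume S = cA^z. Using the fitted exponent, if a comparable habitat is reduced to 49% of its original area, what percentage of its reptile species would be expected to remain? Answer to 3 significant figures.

z = ln(13/3) / ln(11900/68.2) = 1.4663 / 5.1618 = 0.2841
S_new/S_old = (A_new/A_old)^z = 0.49^0.2841 = exp(0.2841 × -0.7133) = 0.8166

81.7%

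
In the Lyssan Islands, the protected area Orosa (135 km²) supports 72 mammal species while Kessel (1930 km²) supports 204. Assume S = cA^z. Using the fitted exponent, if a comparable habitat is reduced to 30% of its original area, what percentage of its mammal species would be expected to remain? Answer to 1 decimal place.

62.4%

z = ln(204/72) / ln(1930/135) = 1.0415 / 2.6600 = 0.3915
S_new/S_old = (A_new/A_old)^z = 0.3^0.3915 = exp(0.3915 × -1.2040) = 0.6241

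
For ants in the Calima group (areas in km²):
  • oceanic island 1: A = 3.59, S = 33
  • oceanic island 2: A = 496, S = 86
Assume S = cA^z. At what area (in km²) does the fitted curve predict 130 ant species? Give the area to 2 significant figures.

4200 km²

z = ln(86/33) / ln(496/3.59) = 0.9578 / 4.9284 = 0.1944
c = 33 / 3.59^0.1944 = 33 / 1.282 = 25.74
A = (130/25.74)^(1/0.1944) ⇒ ln A = ln(5.05)/0.1944 = 8.3326
A = e^8.3326 ≈ 4157 km²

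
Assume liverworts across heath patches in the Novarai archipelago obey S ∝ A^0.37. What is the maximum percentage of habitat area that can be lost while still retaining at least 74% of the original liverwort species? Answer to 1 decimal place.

Need (A_new/A_old)^0.37 = 0.74, so A_new/A_old = 0.74^(1/0.37) = 0.74^2.703
ln(A_new/A_old) = ln 0.74 / 0.37 = -0.3011 / 0.37 = -0.8138
A_new/A_old = e^-0.8138 ≈ 0.4432
Fraction that can be lost = 1 − 0.4432 = 0.5568

55.7%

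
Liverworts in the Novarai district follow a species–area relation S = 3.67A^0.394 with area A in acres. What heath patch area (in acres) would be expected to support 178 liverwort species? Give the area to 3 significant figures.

19000 acres

178 = 3.67 × A^0.394  ⇒  A^0.394 = 178/3.67 = 48.5
ln A = ln(48.5) / 0.394 = 3.8816 / 0.394 = 9.8518
A = e^9.8518 ≈ 18992 acres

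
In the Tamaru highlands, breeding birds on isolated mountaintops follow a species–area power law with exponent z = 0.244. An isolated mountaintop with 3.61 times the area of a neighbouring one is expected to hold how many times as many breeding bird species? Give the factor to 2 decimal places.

S₂/S₁ = (A₂/A₁)^z = 3.61^0.244
ln(S₂/S₁) = 0.244 × ln 3.61 = 0.244 × 1.2837 = 0.3132
S₂/S₁ = e^0.3132 ≈ 1.368

1.37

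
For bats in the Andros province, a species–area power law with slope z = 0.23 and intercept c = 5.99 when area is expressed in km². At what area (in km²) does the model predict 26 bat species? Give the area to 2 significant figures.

590 km²

26 = 5.99 × A^0.23  ⇒  A^0.23 = 26/5.99 = 4.341
ln A = ln(4.341) / 0.23 = 1.4680 / 0.23 = 6.3826
A = e^6.3826 ≈ 591.5 km²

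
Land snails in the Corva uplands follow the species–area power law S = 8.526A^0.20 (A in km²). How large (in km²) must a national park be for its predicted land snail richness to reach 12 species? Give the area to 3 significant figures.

12 = 8.526 × A^0.2  ⇒  A^0.2 = 12/8.526 = 1.407
ln A = ln(1.407) / 0.2 = 0.3418 / 0.2 = 1.7089
A = e^1.7089 ≈ 5.523 km²

5.52 km²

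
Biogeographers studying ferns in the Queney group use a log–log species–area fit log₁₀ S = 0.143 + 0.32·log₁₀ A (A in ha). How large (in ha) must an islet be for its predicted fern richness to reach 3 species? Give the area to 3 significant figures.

3 = 1.39 × A^0.32  ⇒  A^0.32 = 3/1.39 = 2.158
ln A = ln(2.158) / 0.32 = 0.7693 / 0.32 = 2.4042
A = e^2.4042 ≈ 11.07 ha

11.1 ha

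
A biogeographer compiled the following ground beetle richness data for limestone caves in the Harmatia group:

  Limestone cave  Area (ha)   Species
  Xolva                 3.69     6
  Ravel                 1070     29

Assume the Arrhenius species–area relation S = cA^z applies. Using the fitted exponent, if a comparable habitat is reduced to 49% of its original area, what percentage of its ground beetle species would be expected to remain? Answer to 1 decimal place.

82.0%

z = ln(29/6) / ln(1070/3.69) = 1.5755 / 5.6698 = 0.2779
S_new/S_old = (A_new/A_old)^z = 0.49^0.2779 = exp(0.2779 × -0.7133) = 0.8202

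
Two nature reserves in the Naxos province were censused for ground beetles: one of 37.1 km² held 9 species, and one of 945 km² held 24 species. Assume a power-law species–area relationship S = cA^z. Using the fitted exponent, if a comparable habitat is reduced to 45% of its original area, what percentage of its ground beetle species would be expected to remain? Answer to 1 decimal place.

78.5%

z = ln(24/9) / ln(945/37.1) = 0.9808 / 3.2376 = 0.3030
S_new/S_old = (A_new/A_old)^z = 0.45^0.3030 = exp(0.3030 × -0.7985) = 0.7851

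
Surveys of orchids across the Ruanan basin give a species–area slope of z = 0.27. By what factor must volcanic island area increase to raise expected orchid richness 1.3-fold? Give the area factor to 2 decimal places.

2.64

(A₂/A₁)^0.27 = 1.3, so A₂/A₁ = 1.3^(1/0.27) = 1.3^3.704
ln(A₂/A₁) = ln 1.3 / 0.27 = 0.2624 / 0.27 = 0.9717
A₂/A₁ = e^0.9717 ≈ 2.642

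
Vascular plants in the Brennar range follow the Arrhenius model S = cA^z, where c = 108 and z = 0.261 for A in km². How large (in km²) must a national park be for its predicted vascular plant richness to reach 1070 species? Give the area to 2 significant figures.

6500 km²

1070 = 108 × A^0.261  ⇒  A^0.261 = 1070/108 = 9.907
ln A = ln(9.907) / 0.261 = 2.2933 / 0.261 = 8.7865
A = e^8.7865 ≈ 6545 km²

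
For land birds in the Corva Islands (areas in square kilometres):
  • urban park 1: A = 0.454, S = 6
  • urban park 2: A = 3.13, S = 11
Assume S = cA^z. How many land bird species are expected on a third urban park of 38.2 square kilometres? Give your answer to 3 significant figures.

24.1

z = ln(11/6) / ln(3.13/0.454) = 0.6061 / 1.9307 = 0.3139
c = 6 / 0.454^0.3139 = 6 / 0.7804 = 7.688
S₃ = 7.688 × 38.2^0.3139 = 7.688 × 3.138 ≈ 24.13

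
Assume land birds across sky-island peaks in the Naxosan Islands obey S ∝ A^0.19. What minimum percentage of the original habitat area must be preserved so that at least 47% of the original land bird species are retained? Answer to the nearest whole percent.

Need (A_new/A_old)^0.19 = 0.47, so A_new/A_old = 0.47^(1/0.19) = 0.47^5.263
ln(A_new/A_old) = ln 0.47 / 0.19 = -0.7550 / 0.19 = -3.9738
A_new/A_old = e^-3.9738 ≈ 0.0188

2%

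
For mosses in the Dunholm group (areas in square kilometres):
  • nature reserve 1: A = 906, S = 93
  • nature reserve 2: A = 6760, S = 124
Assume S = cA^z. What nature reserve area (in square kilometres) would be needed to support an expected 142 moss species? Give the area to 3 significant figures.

17400 square kilometres

z = ln(124/93) / ln(6760/906) = 0.2877 / 2.0097 = 0.1431
c = 93 / 906^0.1431 = 93 / 2.65 = 35.09
A = (142/35.09)^(1/0.1431) ⇒ ln A = ln(4.047)/0.1431 = 9.7657
A = e^9.7657 ≈ 17426 square kilometres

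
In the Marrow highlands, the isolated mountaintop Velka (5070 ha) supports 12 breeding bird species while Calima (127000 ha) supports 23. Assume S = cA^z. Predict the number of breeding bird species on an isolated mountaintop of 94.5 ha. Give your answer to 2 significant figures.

5.4

z = ln(23/12) / ln(127000/5070) = 0.6506 / 3.2208 = 0.2020
c = 12 / 5070^0.2020 = 12 / 5.603 = 2.142
S₃ = 2.142 × 94.5^0.2020 = 2.142 × 2.506 ≈ 5.368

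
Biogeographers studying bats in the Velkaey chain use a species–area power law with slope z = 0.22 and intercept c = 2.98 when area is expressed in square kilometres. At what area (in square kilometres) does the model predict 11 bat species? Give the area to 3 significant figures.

379 square kilometres

11 = 2.98 × A^0.22  ⇒  A^0.22 = 11/2.98 = 3.691
ln A = ln(3.691) / 0.22 = 1.3060 / 0.22 = 5.9362
A = e^5.9362 ≈ 378.5 square kilometres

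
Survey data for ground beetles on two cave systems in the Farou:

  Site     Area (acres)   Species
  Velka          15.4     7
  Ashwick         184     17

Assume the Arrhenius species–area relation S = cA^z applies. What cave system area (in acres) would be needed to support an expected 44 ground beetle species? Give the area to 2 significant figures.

z = ln(17/7) / ln(184/15.4) = 0.8873 / 2.4806 = 0.3577
c = 7 / 15.4^0.3577 = 7 / 2.659 = 2.632
A = (44/2.632)^(1/0.3577) ⇒ ln A = ln(16.72)/0.3577 = 7.8735
A = e^7.8735 ≈ 2627 acres

2600 acres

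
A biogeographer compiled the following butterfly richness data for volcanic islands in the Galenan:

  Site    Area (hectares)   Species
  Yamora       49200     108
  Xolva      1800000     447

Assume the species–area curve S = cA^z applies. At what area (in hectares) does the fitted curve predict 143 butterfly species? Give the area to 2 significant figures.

z = ln(447/108) / ln(1800000/49200) = 1.4204 / 3.5996 = 0.3946
c = 108 / 49200^0.3946 = 108 / 71.03 = 1.52
A = (143/1.52)^(1/0.3946) ⇒ ln A = ln(94.05)/0.3946 = 11.5150
A = e^11.5150 ≈ 100211 hectares

100000 hectares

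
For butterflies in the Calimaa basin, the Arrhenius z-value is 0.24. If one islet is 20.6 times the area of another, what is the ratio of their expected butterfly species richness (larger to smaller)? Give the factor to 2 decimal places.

S₂/S₁ = (A₂/A₁)^z = 20.6^0.24
ln(S₂/S₁) = 0.24 × ln 20.6 = 0.24 × 3.0253 = 0.7261
S₂/S₁ = e^0.7261 ≈ 2.067

2.07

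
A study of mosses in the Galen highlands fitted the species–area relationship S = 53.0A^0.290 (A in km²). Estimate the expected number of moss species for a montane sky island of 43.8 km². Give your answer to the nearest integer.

159 species

S = 53 × 43.8^0.29 = 53 × 2.992 ≈ 158.6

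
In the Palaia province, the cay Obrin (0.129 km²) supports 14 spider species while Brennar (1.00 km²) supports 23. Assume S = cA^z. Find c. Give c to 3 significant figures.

z = ln(S₂/S₁) / ln(A₂/A₁) = ln(23/14) / ln(1/0.129) = 0.4964 / 2.0479 = 0.2424
c = S₁ / A₁^z = 14 / 0.129^0.2424 = 14 / 0.6087 = 23

23.0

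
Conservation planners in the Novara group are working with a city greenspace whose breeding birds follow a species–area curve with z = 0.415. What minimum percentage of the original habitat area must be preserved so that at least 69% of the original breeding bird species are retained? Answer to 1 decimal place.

Need (A_new/A_old)^0.415 = 0.69, so A_new/A_old = 0.69^(1/0.415) = 0.69^2.41
ln(A_new/A_old) = ln 0.69 / 0.415 = -0.3711 / 0.415 = -0.8941
A_new/A_old = e^-0.8941 ≈ 0.409

40.9%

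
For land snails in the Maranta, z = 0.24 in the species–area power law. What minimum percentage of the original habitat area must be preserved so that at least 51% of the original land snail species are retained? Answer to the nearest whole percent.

6%

Need (A_new/A_old)^0.24 = 0.51, so A_new/A_old = 0.51^(1/0.24) = 0.51^4.167
ln(A_new/A_old) = ln 0.51 / 0.24 = -0.6733 / 0.24 = -2.8056
A_new/A_old = e^-2.8056 ≈ 0.06047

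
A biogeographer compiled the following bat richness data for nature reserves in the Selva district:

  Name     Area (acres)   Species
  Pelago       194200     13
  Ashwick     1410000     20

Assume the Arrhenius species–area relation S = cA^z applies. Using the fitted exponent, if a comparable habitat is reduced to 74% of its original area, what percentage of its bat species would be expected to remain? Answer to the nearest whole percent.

z = ln(20/13) / ln(1410000/194200) = 0.4308 / 1.9825 = 0.2173
S_new/S_old = (A_new/A_old)^z = 0.74^0.2173 = exp(0.2173 × -0.3011) = 0.9367

94%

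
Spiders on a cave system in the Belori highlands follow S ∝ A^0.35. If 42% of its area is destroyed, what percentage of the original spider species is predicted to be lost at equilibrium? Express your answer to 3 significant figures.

S_new/S_old = (A_new/A_old)^z = 0.58^0.35
= exp(0.35 × ln 0.58) = exp(0.35 × -0.5447) = exp(-0.1907) ≈ 0.8264
Fraction lost = 1 − 0.8264 = 0.1736

17.4%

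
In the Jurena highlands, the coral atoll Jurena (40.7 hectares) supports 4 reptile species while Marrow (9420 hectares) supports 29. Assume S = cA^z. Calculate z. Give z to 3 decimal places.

0.364

Taking logs: ln S = ln c + z ln A, so z = (ln S₂ − ln S₁)/(ln A₂ − ln A₁).
z = ln(29/4) / ln(9420/40.7) = ln(7.25) / ln(231.4) = 1.9810 / 5.4444 = 0.3639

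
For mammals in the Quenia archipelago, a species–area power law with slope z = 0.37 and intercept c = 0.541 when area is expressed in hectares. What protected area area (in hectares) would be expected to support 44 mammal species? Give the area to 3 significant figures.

145000 hectares

44 = 0.541 × A^0.37  ⇒  A^0.37 = 44/0.541 = 81.33
ln A = ln(81.33) / 0.37 = 4.3985 / 0.37 = 11.8879
A = e^11.8879 ≈ 145496 hectares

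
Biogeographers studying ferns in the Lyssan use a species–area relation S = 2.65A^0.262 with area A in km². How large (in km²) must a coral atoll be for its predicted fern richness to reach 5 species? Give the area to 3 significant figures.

5 = 2.65 × A^0.262  ⇒  A^0.262 = 5/2.65 = 1.887
ln A = ln(1.887) / 0.262 = 0.6349 / 0.262 = 2.4232
A = e^2.4232 ≈ 11.28 km²

11.3 km²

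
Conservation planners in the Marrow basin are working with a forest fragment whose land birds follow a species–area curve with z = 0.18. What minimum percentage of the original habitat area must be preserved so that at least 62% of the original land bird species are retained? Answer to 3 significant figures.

Need (A_new/A_old)^0.18 = 0.62, so A_new/A_old = 0.62^(1/0.18) = 0.62^5.556
ln(A_new/A_old) = ln 0.62 / 0.18 = -0.4780 / 0.18 = -2.6558
A_new/A_old = e^-2.6558 ≈ 0.07025

7.02%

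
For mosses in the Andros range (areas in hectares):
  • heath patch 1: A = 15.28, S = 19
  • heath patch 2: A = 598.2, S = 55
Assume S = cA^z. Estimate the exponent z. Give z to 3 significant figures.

0.290

Taking logs: ln S = ln c + z ln A, so z = (ln S₂ − ln S₁)/(ln A₂ − ln A₁).
z = ln(55/19) / ln(598.2/15.28) = ln(2.895) / ln(39.15) = 1.0629 / 3.6674 = 0.2898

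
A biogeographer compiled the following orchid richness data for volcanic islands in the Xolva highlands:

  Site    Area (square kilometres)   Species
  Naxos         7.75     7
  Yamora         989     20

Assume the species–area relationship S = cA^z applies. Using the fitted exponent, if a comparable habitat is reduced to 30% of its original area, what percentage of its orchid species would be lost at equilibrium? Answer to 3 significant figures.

22.9%

z = ln(20/7) / ln(989/7.75) = 1.0498 / 4.8490 = 0.2165
S_new/S_old = (A_new/A_old)^z = 0.3^0.2165 = exp(0.2165 × -1.2040) = 0.7705
Fraction lost = 1 − 0.7705 = 0.2295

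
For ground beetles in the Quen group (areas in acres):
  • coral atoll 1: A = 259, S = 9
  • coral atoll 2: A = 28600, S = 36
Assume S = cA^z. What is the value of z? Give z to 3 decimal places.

0.295

Taking logs: ln S = ln c + z ln A, so z = (ln S₂ − ln S₁)/(ln A₂ − ln A₁).
z = ln(36/9) / ln(28600/259) = ln(4) / ln(110.4) = 1.3863 / 4.7043 = 0.2947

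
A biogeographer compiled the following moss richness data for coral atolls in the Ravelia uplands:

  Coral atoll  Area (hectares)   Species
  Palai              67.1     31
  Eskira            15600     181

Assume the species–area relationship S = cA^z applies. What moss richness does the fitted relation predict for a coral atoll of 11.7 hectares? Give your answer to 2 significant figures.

z = ln(181/31) / ln(15600/67.1) = 1.7645 / 5.4488 = 0.3238
c = 31 / 67.1^0.3238 = 31 / 3.904 = 7.94
S₃ = 7.94 × 11.7^0.3238 = 7.94 × 2.218 ≈ 17.61

18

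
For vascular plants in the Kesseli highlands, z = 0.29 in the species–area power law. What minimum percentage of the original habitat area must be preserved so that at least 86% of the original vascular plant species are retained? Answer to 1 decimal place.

59.4%

Need (A_new/A_old)^0.29 = 0.86, so A_new/A_old = 0.86^(1/0.29) = 0.86^3.448
ln(A_new/A_old) = ln 0.86 / 0.29 = -0.1508 / 0.29 = -0.5201
A_new/A_old = e^-0.5201 ≈ 0.5945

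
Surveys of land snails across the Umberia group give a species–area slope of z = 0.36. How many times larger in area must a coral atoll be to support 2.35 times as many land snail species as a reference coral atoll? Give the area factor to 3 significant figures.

10.7

(A₂/A₁)^0.36 = 2.35, so A₂/A₁ = 2.35^(1/0.36) = 2.35^2.778
ln(A₂/A₁) = ln 2.35 / 0.36 = 0.8544 / 0.36 = 2.3734
A₂/A₁ = e^2.3734 ≈ 10.73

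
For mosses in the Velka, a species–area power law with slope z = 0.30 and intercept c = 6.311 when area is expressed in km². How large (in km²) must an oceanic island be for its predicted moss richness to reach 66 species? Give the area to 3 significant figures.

2500 km²

66 = 6.311 × A^0.3  ⇒  A^0.3 = 66/6.311 = 10.46
ln A = ln(10.46) / 0.3 = 2.3474 / 0.3 = 7.8245
A = e^7.8245 ≈ 2501 km²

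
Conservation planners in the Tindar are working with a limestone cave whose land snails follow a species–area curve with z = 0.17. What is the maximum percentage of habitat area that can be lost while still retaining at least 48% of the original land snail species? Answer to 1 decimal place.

98.7%

Need (A_new/A_old)^0.17 = 0.48, so A_new/A_old = 0.48^(1/0.17) = 0.48^5.882
ln(A_new/A_old) = ln 0.48 / 0.17 = -0.7340 / 0.17 = -4.3175
A_new/A_old = e^-4.3175 ≈ 0.01333
Fraction that can be lost = 1 − 0.01333 = 0.9867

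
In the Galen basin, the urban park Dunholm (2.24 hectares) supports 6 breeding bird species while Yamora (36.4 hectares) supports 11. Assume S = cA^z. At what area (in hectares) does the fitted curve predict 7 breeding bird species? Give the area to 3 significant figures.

z = ln(11/6) / ln(36.4/2.24) = 0.6061 / 2.7881 = 0.2174
c = 6 / 2.24^0.2174 = 6 / 1.192 = 5.035
A = (7/5.035)^(1/0.2174) ⇒ ln A = ln(1.39)/0.2174 = 1.5155
A = e^1.5155 ≈ 4.552 hectares

4.55 hectares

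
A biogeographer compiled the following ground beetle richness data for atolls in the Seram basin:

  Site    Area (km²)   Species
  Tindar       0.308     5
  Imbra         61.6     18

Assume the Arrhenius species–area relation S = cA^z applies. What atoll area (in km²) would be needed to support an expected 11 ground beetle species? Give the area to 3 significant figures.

z = ln(18/5) / ln(61.6/0.308) = 1.2809 / 5.2983 = 0.2418
c = 5 / 0.308^0.2418 = 5 / 0.7522 = 6.647
A = (11/6.647)^(1/0.2418) ⇒ ln A = ln(1.655)/0.2418 = 2.0836
A = e^2.0836 ≈ 8.034 km²

8.03 km²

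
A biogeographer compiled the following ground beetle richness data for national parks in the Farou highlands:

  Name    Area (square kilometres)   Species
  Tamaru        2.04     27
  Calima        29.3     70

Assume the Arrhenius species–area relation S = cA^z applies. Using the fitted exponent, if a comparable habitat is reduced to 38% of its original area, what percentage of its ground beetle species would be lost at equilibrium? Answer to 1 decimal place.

z = ln(70/27) / ln(29.3/2.04) = 0.9527 / 2.6646 = 0.3575
S_new/S_old = (A_new/A_old)^z = 0.38^0.3575 = exp(0.3575 × -0.9676) = 0.7076
Fraction lost = 1 − 0.7076 = 0.2924

29.2%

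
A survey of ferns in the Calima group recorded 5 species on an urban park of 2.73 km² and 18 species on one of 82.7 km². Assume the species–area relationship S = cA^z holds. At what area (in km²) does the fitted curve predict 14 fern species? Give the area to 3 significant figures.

42.4 km²

z = ln(18/5) / ln(82.7/2.73) = 1.2809 / 3.4109 = 0.3755
c = 5 / 2.73^0.3755 = 5 / 1.458 = 3.429
A = (14/3.429)^(1/0.3755) ⇒ ln A = ln(4.083)/0.3755 = 3.7460
A = e^3.7460 ≈ 42.35 km²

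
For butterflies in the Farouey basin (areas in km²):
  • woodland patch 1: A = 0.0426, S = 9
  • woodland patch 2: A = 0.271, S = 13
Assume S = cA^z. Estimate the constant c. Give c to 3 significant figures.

16.9

z = ln(S₂/S₁) / ln(A₂/A₁) = ln(13/9) / ln(0.271/0.0426) = 0.3677 / 1.8503 = 0.1987
c = S₁ / A₁^z = 9 / 0.0426^0.1987 = 9 / 0.5341 = 16.85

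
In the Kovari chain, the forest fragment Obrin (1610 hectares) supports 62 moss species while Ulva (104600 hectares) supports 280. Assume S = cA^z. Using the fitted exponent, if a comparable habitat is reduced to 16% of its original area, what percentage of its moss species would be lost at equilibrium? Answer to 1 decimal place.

z = ln(280/62) / ln(104600/1610) = 1.5077 / 4.1739 = 0.3612
S_new/S_old = (A_new/A_old)^z = 0.16^0.3612 = exp(0.3612 × -1.8326) = 0.5158
Fraction lost = 1 − 0.5158 = 0.4842

48.4%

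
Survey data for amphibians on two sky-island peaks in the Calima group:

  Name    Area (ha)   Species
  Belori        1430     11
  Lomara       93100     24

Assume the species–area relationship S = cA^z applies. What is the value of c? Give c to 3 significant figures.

2.83

z = ln(S₂/S₁) / ln(A₂/A₁) = ln(24/11) / ln(93100/1430) = 0.7802 / 4.1760 = 0.1868
c = S₁ / A₁^z = 11 / 1430^0.1868 = 11 / 3.886 = 2.831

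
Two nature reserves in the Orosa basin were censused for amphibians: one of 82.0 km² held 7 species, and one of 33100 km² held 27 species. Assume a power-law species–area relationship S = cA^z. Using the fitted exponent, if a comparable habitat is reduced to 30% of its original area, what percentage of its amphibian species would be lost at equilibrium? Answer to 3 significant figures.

23.7%

z = ln(27/7) / ln(33100/82) = 1.3499 / 6.0006 = 0.2250
S_new/S_old = (A_new/A_old)^z = 0.3^0.2250 = exp(0.2250 × -1.2040) = 0.7627
Fraction lost = 1 − 0.7627 = 0.2373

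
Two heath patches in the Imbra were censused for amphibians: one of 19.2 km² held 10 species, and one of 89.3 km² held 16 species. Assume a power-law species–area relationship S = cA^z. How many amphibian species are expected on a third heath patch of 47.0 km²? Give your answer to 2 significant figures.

13

z = ln(16/10) / ln(89.3/19.2) = 0.4700 / 1.5371 = 0.3058
c = 10 / 19.2^0.3058 = 10 / 2.468 = 4.051
S₃ = 4.051 × 47^0.3058 = 4.051 × 3.246 ≈ 13.15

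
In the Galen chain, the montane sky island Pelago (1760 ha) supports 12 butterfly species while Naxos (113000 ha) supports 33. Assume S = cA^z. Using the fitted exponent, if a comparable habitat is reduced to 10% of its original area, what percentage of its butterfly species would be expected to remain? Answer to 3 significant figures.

z = ln(33/12) / ln(113000/1760) = 1.0116 / 4.1621 = 0.2431
S_new/S_old = (A_new/A_old)^z = 0.1^0.2431 = exp(0.2431 × -2.3026) = 0.5714

57.1%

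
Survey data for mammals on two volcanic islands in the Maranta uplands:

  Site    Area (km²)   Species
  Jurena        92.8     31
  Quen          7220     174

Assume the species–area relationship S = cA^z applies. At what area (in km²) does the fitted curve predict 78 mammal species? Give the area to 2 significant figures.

950 km²

z = ln(174/31) / ln(7220/92.8) = 1.7251 / 4.3542 = 0.3962
c = 31 / 92.8^0.3962 = 31 / 6.019 = 5.15
A = (78/5.15)^(1/0.3962) ⇒ ln A = ln(15.14)/0.3962 = 6.8594
A = e^6.8594 ≈ 952.8 km²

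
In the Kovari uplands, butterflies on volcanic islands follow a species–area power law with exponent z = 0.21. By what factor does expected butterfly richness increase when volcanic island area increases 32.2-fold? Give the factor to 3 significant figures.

2.07

S₂/S₁ = (A₂/A₁)^z = 32.2^0.21
ln(S₂/S₁) = 0.21 × ln 32.2 = 0.21 × 3.4720 = 0.7291
S₂/S₁ = e^0.7291 ≈ 2.073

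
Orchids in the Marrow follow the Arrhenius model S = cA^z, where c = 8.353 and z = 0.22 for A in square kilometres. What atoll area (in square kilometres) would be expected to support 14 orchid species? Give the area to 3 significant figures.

10.5 square kilometres

14 = 8.353 × A^0.22  ⇒  A^0.22 = 14/8.353 = 1.676
ln A = ln(1.676) / 0.22 = 0.5164 / 0.22 = 2.3474
A = e^2.3474 ≈ 10.46 square kilometres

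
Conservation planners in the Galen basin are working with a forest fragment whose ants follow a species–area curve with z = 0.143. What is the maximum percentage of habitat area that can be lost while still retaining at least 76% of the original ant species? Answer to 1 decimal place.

85.3%

Need (A_new/A_old)^0.143 = 0.76, so A_new/A_old = 0.76^(1/0.143) = 0.76^6.993
ln(A_new/A_old) = ln 0.76 / 0.143 = -0.2744 / 0.143 = -1.9191
A_new/A_old = e^-1.9191 ≈ 0.1467
Fraction that can be lost = 1 − 0.1467 = 0.8533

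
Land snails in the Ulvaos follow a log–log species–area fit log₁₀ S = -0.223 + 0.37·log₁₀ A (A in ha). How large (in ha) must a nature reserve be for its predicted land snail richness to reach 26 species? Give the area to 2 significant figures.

27000 ha

26 = 0.5984 × A^0.37  ⇒  A^0.37 = 26/0.5984 = 43.45
ln A = ln(43.45) / 0.37 = 3.7716 / 0.37 = 10.1934
A = e^10.1934 ≈ 26727 ha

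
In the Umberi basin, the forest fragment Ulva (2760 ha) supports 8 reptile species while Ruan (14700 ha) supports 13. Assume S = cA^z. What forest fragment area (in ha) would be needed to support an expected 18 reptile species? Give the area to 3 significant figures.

45100 ha

z = ln(13/8) / ln(14700/2760) = 0.4855 / 1.6726 = 0.2903
c = 8 / 2760^0.2903 = 8 / 9.972 = 0.8022
A = (18/0.8022)^(1/0.2903) ⇒ ln A = ln(22.44)/0.2903 = 10.7167
A = e^10.7167 ≈ 45103 ha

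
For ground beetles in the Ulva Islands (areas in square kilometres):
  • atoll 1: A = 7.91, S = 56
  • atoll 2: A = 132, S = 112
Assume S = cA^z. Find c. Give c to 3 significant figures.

z = ln(S₂/S₁) / ln(A₂/A₁) = ln(112/56) / ln(132/7.91) = 0.6931 / 2.8147 = 0.2463
c = S₁ / A₁^z = 56 / 7.91^0.2463 = 56 / 1.664 = 33.65

33.7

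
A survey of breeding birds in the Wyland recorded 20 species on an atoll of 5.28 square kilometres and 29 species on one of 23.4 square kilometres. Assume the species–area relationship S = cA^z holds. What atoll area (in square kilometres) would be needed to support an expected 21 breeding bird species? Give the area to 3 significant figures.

6.42 square kilometres

z = ln(29/20) / ln(23.4/5.28) = 0.3716 / 1.4888 = 0.2496
c = 20 / 5.28^0.2496 = 20 / 1.515 = 13.2
A = (21/13.2)^(1/0.2496) ⇒ ln A = ln(1.591)/0.2496 = 1.8594
A = e^1.8594 ≈ 6.42 square kilometres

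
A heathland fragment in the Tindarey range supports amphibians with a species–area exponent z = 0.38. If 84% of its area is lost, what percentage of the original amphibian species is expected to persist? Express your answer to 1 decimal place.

49.8%

S_new/S_old = (A_new/A_old)^z = 0.16^0.38
= exp(0.38 × ln 0.16) = exp(0.38 × -1.8326) = exp(-0.6964) ≈ 0.4984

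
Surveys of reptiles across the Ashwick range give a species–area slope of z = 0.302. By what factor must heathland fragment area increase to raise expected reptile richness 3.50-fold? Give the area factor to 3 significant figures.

63.3

(A₂/A₁)^0.302 = 3.5, so A₂/A₁ = 3.5^(1/0.302) = 3.5^3.311
ln(A₂/A₁) = ln 3.5 / 0.302 = 1.2528 / 0.302 = 4.1482
A₂/A₁ = e^4.1482 ≈ 63.32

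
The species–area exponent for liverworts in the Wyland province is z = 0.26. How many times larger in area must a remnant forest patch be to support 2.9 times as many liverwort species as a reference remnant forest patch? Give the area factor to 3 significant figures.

60.0

(A₂/A₁)^0.26 = 2.9, so A₂/A₁ = 2.9^(1/0.26) = 2.9^3.846
ln(A₂/A₁) = ln 2.9 / 0.26 = 1.0647 / 0.26 = 4.0950
A₂/A₁ = e^4.0950 ≈ 60.04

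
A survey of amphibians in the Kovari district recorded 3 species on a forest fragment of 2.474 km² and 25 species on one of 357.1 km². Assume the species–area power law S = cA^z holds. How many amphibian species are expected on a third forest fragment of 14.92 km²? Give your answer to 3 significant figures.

z = ln(25/3) / ln(357.1/2.474) = 2.1203 / 4.9722 = 0.4264
c = 3 / 2.474^0.4264 = 3 / 1.471 = 2.039
S₃ = 2.039 × 14.92^0.4264 = 2.039 × 3.166 ≈ 6.455

6.45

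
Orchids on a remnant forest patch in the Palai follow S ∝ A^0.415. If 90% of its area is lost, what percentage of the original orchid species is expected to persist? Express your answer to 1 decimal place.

38.5%

S_new/S_old = (A_new/A_old)^z = 0.1^0.415
= exp(0.415 × ln 0.1) = exp(0.415 × -2.3026) = exp(-0.9556) ≈ 0.3846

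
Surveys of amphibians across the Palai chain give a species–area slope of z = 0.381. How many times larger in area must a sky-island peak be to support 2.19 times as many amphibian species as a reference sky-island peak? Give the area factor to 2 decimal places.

7.83

(A₂/A₁)^0.381 = 2.19, so A₂/A₁ = 2.19^(1/0.381) = 2.19^2.625
ln(A₂/A₁) = ln 2.19 / 0.381 = 0.7839 / 0.381 = 2.0575
A₂/A₁ = e^2.0575 ≈ 7.826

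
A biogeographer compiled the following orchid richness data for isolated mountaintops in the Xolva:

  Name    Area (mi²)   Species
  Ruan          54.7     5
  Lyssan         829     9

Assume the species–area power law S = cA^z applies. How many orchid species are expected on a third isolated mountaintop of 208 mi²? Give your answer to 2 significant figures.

6.7

z = ln(9/5) / ln(829/54.7) = 0.5878 / 2.7184 = 0.2162
c = 5 / 54.7^0.2162 = 5 / 2.376 = 2.105
S₃ = 2.105 × 208^0.2162 = 2.105 × 3.171 ≈ 6.674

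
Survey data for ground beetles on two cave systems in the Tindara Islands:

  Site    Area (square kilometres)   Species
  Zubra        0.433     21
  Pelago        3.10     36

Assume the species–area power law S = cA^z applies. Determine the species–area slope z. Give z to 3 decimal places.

0.274

Taking logs: ln S = ln c + z ln A, so z = (ln S₂ − ln S₁)/(ln A₂ − ln A₁).
z = ln(36/21) / ln(3.1/0.433) = ln(1.714) / ln(7.159) = 0.5390 / 1.9684 = 0.2738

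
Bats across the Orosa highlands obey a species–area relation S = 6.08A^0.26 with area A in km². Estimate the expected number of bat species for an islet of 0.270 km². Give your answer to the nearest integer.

S = 6.08 × 0.27^0.26
ln S = ln 6.08 + 0.26 × ln 0.27 = 1.8050 + 0.26 × -1.3093 = 1.4646
S = e^1.4646 ≈ 4.326

4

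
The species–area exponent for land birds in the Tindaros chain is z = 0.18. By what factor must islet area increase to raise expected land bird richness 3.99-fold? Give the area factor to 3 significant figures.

2180

(A₂/A₁)^0.18 = 3.99, so A₂/A₁ = 3.99^(1/0.18) = 3.99^5.556
ln(A₂/A₁) = ln 3.99 / 0.18 = 1.3838 / 0.18 = 7.6877
A₂/A₁ = e^7.6877 ≈ 2181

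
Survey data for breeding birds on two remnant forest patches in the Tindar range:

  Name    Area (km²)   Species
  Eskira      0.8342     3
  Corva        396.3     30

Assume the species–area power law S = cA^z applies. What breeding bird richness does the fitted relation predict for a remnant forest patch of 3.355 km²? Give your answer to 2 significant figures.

z = ln(30/3) / ln(396.3/0.8342) = 2.3026 / 6.1635 = 0.3736
c = 3 / 0.8342^0.3736 = 3 / 0.9345 = 3.21
S₃ = 3.21 × 3.355^0.3736 = 3.21 × 1.572 ≈ 5.046

5.0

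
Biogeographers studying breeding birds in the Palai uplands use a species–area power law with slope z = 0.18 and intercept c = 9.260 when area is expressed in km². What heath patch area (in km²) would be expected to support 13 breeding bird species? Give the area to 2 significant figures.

6.6 km²

13 = 9.26 × A^0.18  ⇒  A^0.18 = 13/9.26 = 1.404
ln A = ln(1.404) / 0.18 = 0.3392 / 0.18 = 1.8847
A = e^1.8847 ≈ 6.584 km²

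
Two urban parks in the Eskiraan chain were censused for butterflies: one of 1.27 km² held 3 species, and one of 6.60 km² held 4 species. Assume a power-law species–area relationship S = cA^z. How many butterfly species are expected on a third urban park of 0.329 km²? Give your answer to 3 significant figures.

z = ln(4/3) / ln(6.6/1.27) = 0.2877 / 1.6481 = 0.1746
c = 3 / 1.27^0.1746 = 3 / 1.043 = 2.877
S₃ = 2.877 × 0.329^0.1746 = 2.877 × 0.8236 ≈ 2.37

2.37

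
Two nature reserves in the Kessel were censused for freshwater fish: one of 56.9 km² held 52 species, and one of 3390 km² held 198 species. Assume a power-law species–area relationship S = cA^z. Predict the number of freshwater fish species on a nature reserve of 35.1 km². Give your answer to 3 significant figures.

44.4

z = ln(198/52) / ln(3390/56.9) = 1.3370 / 4.0873 = 0.3271
c = 52 / 56.9^0.3271 = 52 / 3.751 = 13.86
S₃ = 13.86 × 35.1^0.3271 = 13.86 × 3.203 ≈ 44.4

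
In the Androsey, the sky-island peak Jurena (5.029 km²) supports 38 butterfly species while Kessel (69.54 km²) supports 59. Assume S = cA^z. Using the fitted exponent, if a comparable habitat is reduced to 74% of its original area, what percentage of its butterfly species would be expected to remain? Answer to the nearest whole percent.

z = ln(59/38) / ln(69.54/5.029) = 0.4400 / 2.6267 = 0.1675
S_new/S_old = (A_new/A_old)^z = 0.74^0.1675 = exp(0.1675 × -0.3011) = 0.9508

95%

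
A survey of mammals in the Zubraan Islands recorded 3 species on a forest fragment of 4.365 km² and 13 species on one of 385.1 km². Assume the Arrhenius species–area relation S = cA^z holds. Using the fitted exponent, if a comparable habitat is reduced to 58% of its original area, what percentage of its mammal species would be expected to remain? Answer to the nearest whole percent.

84%

z = ln(13/3) / ln(385.1/4.365) = 1.4663 / 4.4799 = 0.3273
S_new/S_old = (A_new/A_old)^z = 0.58^0.3273 = exp(0.3273 × -0.5447) = 0.8367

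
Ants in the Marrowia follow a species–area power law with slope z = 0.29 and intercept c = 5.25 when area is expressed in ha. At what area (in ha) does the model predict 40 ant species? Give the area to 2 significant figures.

1100 ha

40 = 5.25 × A^0.29  ⇒  A^0.29 = 40/5.25 = 7.619
ln A = ln(7.619) / 0.29 = 2.0307 / 0.29 = 7.0022
A = e^7.0022 ≈ 1099 ha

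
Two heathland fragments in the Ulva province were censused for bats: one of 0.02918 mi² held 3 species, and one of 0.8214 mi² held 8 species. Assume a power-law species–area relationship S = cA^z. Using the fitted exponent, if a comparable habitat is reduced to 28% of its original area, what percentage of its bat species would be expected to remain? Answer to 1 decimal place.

68.8%

z = ln(8/3) / ln(0.8214/0.02918) = 0.9808 / 3.3375 = 0.2939
S_new/S_old = (A_new/A_old)^z = 0.28^0.2939 = exp(0.2939 × -1.2730) = 0.6879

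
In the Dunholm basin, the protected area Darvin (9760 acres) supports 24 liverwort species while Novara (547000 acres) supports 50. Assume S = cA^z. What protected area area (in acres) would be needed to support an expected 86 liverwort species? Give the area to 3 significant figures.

10700000 acres

z = ln(50/24) / ln(547000/9760) = 0.7340 / 4.0262 = 0.1823
c = 24 / 9760^0.1823 = 24 / 5.337 = 4.497
A = (86/4.497)^(1/0.1823) ⇒ ln A = ln(19.12)/0.1823 = 16.1871
A = e^16.1871 ≈ 10714416 acres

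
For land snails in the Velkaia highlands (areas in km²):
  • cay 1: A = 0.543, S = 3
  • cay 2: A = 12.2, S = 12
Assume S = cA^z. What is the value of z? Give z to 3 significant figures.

0.445

Taking logs: ln S = ln c + z ln A, so z = (ln S₂ − ln S₁)/(ln A₂ − ln A₁).
z = ln(12/3) / ln(12.2/0.543) = ln(4) / ln(22.47) = 1.3863 / 3.1121 = 0.4455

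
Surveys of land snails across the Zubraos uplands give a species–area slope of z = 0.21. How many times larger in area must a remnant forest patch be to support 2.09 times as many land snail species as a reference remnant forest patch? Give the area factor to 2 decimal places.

33.46

(A₂/A₁)^0.21 = 2.09, so A₂/A₁ = 2.09^(1/0.21) = 2.09^4.762
ln(A₂/A₁) = ln 2.09 / 0.21 = 0.7372 / 0.21 = 3.5103
A₂/A₁ = e^3.5103 ≈ 33.46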